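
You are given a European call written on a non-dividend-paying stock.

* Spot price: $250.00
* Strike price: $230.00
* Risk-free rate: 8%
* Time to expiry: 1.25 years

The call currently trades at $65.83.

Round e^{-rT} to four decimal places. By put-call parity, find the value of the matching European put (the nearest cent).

$23.93

e^(−rT) = e^(−0.08·1.25) = 0.9048
Put-call parity: C − P = S − K·e^(−rT) = 250 − 230·0.9048 = 250 − 208.1040 = 41.8960
P = C − (C − P) = 65.83 − (41.8960) = 23.9340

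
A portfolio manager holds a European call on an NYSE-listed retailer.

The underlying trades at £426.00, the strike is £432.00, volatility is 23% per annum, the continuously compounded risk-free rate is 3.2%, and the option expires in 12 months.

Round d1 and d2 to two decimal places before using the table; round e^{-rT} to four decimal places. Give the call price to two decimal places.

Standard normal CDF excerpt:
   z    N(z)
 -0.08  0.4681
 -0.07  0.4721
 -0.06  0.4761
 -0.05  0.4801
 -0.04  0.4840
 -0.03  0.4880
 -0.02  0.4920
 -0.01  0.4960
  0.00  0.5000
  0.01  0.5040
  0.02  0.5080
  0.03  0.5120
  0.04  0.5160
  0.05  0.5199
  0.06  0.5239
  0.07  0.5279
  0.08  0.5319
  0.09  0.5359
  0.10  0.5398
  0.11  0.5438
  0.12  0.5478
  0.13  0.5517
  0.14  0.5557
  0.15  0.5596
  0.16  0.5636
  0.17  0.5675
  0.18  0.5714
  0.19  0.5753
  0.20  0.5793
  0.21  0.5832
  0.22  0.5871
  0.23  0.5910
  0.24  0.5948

£42.58

σ√T = 0.23 × 1.0000 = 0.2300
ln(S/K) + (r + σ²/2)T = ln(426/432) + (0.032 + 0.23²/2)·1 = -0.0140 + 0.0585 = 0.0445
d₁ = 0.0445 / 0.2300 = 0.1933 ⇒ 0.19
d₂ = d₁ − σ√T = 0.1933 − 0.2300 = -0.0367 ⇒ -0.04
exp(−rT) = exp(−0.032·1) = 0.9685
N(d₁) = N(0.19) = 0.5753;  N(d₂) = N(-0.04) = 0.4840
C = 426·0.5753 − 432·0.9685·0.4840 = 245.0778 − 202.5017 = 42.5761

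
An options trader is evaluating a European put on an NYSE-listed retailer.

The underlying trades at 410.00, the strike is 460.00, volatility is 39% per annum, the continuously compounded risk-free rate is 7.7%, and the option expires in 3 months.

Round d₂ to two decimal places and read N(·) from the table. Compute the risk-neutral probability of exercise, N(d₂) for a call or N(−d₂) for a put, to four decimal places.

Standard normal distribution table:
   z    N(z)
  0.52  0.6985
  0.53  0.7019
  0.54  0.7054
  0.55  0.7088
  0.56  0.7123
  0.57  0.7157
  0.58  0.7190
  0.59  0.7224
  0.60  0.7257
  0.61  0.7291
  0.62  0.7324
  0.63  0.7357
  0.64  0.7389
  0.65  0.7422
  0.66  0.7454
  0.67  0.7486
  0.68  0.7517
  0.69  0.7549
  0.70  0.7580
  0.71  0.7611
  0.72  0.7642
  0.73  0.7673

0.7224

σ√T = 0.39·√0.25 = 0.1950
d₁ = [ln(410/460) + (0.077 + 0.39²/2)·0.25] / 0.1950 = [-0.1151 + 0.0383] / 0.1950 = -0.3939 ≈ -0.39
d₂ = d₁ − σ√T = -0.3939 − 0.1950 = -0.5889 ≈ -0.59
Pr(exercise) under Q = N(−d₂) = N(0.59) = 0.7224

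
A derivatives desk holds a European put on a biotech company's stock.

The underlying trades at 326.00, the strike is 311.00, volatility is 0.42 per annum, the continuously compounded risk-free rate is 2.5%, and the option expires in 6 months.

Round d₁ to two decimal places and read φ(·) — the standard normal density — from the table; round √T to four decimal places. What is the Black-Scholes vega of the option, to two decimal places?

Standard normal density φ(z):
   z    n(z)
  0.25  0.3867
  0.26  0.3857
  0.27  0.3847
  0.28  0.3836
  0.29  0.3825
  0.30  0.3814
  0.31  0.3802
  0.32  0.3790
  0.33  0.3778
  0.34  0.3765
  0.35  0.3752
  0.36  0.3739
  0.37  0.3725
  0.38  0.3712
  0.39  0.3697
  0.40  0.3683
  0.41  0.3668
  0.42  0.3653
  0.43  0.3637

σ√T = 0.42·√0.5 = 0.2970
d₁ = [ln(326/311) + (0.025 + 0.42²/2)·0.5] / 0.2970 = [0.0471 + 0.0566] / 0.2970 = 0.3492 which rounds to 0.35
√T = √0.5 = 0.7071
φ(d₁) = φ(0.35) = 0.3752
vega = S·φ(d₁)·√T = 326·0.3752·0.7071 = 86.4891
(Call and put vega coincide under Black-Scholes.)

86.49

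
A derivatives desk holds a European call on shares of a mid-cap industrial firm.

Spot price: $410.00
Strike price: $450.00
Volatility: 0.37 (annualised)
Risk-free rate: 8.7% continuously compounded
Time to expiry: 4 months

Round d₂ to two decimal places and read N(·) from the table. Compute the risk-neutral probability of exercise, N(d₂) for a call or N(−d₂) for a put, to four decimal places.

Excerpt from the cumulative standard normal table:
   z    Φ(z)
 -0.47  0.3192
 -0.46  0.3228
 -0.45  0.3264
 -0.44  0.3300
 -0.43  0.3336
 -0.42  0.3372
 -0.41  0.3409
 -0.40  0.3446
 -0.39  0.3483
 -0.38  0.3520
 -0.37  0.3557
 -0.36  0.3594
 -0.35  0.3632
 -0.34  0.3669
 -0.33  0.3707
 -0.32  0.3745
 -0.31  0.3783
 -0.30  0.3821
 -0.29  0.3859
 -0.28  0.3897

T = 0.3333;  σ√T = 0.2136
d₁ = [ln(410/450) + (0.087 + 0.37²/2)·0.3333] / 0.2136 = [-0.0931 + 0.0518] / 0.2136 = -0.1932 → -0.19
d₂ = d₁ − σ√T = -0.1932 − 0.2136 = -0.4068 → -0.41
Risk-neutral Pr[S_T > K] = N(d₂) = N(-0.41) = 0.3409

0.3409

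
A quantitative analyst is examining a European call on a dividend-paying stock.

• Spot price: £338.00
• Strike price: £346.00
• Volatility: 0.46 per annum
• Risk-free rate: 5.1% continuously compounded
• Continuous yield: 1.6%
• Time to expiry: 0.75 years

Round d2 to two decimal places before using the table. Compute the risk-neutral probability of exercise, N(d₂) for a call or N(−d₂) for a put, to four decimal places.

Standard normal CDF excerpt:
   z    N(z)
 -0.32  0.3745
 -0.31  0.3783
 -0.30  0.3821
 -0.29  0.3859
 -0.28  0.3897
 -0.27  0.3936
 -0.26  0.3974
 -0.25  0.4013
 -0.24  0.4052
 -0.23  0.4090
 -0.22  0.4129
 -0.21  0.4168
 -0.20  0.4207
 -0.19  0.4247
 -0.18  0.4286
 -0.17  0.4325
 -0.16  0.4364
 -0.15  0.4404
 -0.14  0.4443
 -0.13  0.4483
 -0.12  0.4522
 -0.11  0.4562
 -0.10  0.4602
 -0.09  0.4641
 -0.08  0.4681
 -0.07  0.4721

σ√T = 0.46 × 0.8660 = 0.3984
d₁ = [ln(338/346) + (0.051 − 0.016 + ½·0.46²)·0.75] / (σ√T) = (-0.0234 + 0.1056) / 0.3984 = 0.2064 ⇒ 0.21
d₂ = 0.2064 − 0.3984 = -0.1920 ⇒ -0.19
Pr(exercise) under Q = N(d₂) = 0.4247

0.4247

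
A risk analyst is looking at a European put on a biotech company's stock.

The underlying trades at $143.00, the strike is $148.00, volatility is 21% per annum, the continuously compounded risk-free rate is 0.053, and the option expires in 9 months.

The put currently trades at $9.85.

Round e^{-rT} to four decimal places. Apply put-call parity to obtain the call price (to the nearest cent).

$10.62

e^(−rT) = e^(−0.053·0.75) = 0.9610
Put-call parity: C − P = S − K·e^(−rT) = 143 − 148·0.9610 = 143 − 142.2280 = 0.7720
C = P + (C − P) = 9.85 + (0.7720) = 10.6220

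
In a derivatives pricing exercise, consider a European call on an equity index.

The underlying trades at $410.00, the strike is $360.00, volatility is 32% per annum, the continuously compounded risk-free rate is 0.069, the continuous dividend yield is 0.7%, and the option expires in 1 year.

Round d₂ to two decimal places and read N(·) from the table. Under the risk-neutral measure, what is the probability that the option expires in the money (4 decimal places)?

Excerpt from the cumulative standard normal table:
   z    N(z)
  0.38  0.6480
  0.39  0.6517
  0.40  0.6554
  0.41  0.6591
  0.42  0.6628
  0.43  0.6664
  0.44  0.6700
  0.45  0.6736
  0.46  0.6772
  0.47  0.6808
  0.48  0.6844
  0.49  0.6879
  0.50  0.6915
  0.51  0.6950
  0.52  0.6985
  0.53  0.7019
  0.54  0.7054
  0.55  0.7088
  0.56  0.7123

0.6700

σ√T = 0.32 × 1.0000 = 0.3200
ln(S/K) + (r − q + σ²/2)T = ln(410/360) + (0.069 − 0.007 + 0.32²/2)·1 = 0.1301 + 0.1132 = 0.2433
d₁ = 0.2433 / 0.3200 = 0.7602 ≈ 0.76
d₂ = d₁ − σ√T = 0.7602 − 0.3200 = 0.4402 ≈ 0.44
Risk-neutral Pr[S_T > K] = N(d₂) = N(0.44) = 0.6700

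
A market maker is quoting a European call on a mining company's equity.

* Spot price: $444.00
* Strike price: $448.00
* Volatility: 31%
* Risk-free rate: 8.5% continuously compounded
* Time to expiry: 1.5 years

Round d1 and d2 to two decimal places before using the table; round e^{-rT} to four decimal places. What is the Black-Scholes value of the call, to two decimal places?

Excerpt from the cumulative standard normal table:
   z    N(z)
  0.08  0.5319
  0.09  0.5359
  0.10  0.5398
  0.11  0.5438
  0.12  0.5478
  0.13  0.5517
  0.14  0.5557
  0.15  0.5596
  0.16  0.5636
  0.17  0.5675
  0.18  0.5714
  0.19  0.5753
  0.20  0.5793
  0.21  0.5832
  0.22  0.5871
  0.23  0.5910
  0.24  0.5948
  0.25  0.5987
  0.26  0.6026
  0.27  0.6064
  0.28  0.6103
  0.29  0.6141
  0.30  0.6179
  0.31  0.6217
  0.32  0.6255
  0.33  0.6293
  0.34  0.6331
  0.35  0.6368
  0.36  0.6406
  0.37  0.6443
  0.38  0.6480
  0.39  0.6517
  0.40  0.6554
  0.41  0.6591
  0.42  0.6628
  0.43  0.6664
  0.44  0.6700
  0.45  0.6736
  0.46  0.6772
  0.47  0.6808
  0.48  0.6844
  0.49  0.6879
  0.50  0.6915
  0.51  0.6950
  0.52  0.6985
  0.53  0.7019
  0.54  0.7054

$90.99

σ√T = 0.31·√1.5 = 0.3797
d₁ = [ln(444/448) + (0.085 + ½·0.31²)·1.5] / (σ√T) = (-0.0090 + 0.1996) / 0.3797 = 0.5020 ≈ 0.50
d₂ = 0.5020 − 0.3797 = 0.1224 ≈ 0.12
exp(−rT) = exp(−0.085·1.5) = 0.8803
N(d₁) = N(0.50) = 0.6915;  N(d₂) = N(0.12) = 0.5478
C = 444·0.6915 − 448·0.8803·0.5478 = 307.0260 − 216.0383 = 90.9877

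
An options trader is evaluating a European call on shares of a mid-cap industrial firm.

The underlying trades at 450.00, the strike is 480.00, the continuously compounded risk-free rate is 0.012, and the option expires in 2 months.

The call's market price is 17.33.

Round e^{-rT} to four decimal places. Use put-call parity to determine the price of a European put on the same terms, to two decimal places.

exp(−rT) = exp(−0.012·0.1667) = 0.9980
Put-call parity: C − P = S − K·e^(−rT) = 450 − 480·0.9980 = 450 − 479.0400 = -29.0400
P = C − (C − P) = 17.33 − (-29.0400) = 46.3700

46.37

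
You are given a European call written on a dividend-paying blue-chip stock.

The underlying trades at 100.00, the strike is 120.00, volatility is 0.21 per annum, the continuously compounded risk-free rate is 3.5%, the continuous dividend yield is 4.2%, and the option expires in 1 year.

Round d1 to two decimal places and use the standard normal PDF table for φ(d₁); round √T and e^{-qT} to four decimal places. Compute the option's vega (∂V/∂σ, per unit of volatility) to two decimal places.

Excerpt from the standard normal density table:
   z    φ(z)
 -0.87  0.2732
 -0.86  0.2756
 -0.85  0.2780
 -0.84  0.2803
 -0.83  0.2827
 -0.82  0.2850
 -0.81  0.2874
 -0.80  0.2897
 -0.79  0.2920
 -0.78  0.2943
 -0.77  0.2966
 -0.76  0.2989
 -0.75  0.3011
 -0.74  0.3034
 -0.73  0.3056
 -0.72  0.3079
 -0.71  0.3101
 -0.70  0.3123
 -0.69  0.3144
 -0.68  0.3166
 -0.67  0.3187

27.78

σ√T = 0.21·√1 = 0.2100
ln(S/K) + (r − q + σ²/2)T = ln(100/120) + (0.035 − 0.042 + 0.21²/2)·1 = -0.1823 + 0.0150 = -0.1673
d₁ = -0.1673 / 0.2100 = -0.7965 ≈ -0.80
√T = √1 = 1.0000
φ(d₁) = φ(-0.80) = 0.2897
e^(−qT) = e^(−0.042·1) = 0.9589
vega = S·e^(−qT)·φ(d₁)·√T = 100·0.9589·0.2897·1.0000 = 27.7793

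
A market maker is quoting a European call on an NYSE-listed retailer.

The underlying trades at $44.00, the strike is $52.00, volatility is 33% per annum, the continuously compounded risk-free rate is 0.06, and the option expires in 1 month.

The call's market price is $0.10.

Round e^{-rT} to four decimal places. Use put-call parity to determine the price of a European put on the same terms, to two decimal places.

$7.84

exp(−rT) = exp(−0.06·0.08333) = 0.9950
Put-call parity: C − P = S − K·e^(−rT) = 44 − 52·0.9950 = 44 − 51.7400 = -7.7400
P = C − (C − P) = 0.10 − (-7.7400) = 7.8400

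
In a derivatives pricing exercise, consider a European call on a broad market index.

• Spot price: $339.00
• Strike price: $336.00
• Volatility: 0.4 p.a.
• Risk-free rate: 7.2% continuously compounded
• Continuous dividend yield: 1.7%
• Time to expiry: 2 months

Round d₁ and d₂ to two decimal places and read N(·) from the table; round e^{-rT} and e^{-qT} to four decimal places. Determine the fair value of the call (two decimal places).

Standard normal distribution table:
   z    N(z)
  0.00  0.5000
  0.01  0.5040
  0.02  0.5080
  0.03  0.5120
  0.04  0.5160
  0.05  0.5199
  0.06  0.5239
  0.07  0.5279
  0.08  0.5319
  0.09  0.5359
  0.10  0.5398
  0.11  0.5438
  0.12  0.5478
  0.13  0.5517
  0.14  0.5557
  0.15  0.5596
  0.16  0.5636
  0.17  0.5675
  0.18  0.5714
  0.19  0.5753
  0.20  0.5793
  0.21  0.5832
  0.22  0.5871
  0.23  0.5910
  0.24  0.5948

$24.50

σ√T = 0.4·√0.1667 = 0.1633
ln(S/K) + (r − q + σ²/2)T = ln(339/336) + (0.072 − 0.017 + 0.4²/2)·0.1667 = 0.0089 + 0.0225 = 0.0314
d₁ = 0.0314 / 0.1633 = 0.1922 ≈ 0.19
d₂ = d₁ − σ√T = 0.1922 − 0.1633 = 0.0289 ≈ 0.03
exp(−qT) = exp(−0.017·0.1667) = 0.9972;  exp(−rT) = exp(−0.072·0.1667) = 0.9881
C = 339·0.9972·N(0.19) − 336·0.9881·N(0.03) = 339·0.9972·0.5753 − 336·0.9881·0.5120 = 194.4806 − 169.9848 = 24.4958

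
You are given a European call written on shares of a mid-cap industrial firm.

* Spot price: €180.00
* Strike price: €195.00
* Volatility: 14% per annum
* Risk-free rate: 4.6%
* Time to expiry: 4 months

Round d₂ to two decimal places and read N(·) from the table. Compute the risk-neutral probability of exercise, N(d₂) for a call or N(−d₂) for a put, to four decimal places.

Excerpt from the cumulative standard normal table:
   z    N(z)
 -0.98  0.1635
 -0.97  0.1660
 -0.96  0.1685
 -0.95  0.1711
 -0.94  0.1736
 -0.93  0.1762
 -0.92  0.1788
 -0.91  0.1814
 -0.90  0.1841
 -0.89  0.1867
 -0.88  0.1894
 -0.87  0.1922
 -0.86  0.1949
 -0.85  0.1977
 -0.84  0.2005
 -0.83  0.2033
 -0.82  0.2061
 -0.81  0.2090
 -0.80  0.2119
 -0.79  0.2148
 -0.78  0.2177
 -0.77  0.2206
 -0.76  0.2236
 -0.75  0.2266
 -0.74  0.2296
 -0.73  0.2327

0.2005

T = 0.3333;  σ√T = 0.0808
ln(S/K) + (r + σ²/2)T = ln(180/195) + (0.046 + 0.14²/2)·0.3333 = -0.0800 + 0.0186 = -0.0614
d₁ = -0.0614 / 0.0808 = -0.7602 which rounds to -0.76
d₂ = d₁ − σ√T = -0.7602 − 0.0808 = -0.8410 which rounds to -0.84
Pr(exercise) under Q = N(d₂) = 0.2005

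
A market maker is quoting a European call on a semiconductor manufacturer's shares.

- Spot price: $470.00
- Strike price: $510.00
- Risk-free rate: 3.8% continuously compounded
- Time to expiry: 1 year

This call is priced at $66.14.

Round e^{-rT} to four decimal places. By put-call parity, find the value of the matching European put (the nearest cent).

e^(−rT) = e^(−0.038·1) = 0.9627
Put-call parity: C − P = S − K·e^(−rT) = 470 − 510·0.9627 = 470 − 490.9770 = -20.9770
P = C − (C − P) = 66.14 − (-20.9770) = 87.1170

$87.12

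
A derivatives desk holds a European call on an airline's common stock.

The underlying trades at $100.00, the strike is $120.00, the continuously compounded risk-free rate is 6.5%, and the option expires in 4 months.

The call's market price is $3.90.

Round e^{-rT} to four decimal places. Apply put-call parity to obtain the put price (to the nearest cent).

$21.33

e^(−rT) = e^(−0.065·0.3333) = 0.9786
Put-call parity: C − P = S − K·e^(−rT) = 100 − 120·0.9786 = 100 − 117.4320 = -17.4320
P = C − (C − P) = 3.90 − (-17.4320) = 21.3320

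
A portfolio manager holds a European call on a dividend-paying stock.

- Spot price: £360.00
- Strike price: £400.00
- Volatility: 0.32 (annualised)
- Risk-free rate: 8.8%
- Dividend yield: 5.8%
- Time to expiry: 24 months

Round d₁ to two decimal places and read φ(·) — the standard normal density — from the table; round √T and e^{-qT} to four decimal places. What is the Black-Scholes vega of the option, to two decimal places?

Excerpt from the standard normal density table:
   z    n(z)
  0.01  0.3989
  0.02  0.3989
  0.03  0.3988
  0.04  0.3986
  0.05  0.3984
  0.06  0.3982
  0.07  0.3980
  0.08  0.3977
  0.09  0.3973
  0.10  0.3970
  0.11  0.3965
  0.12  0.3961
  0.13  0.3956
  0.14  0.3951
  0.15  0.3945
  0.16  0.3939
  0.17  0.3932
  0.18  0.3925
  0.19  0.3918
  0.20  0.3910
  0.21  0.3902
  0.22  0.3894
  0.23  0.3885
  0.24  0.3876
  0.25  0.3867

σ√T = 0.32·√2 = 0.4525
d₁ = [ln(360/400) + (0.088 − 0.058 + 0.32²/2)·2] / 0.4525 = [-0.1054 + 0.1624] / 0.4525 = 0.1260 ⇒ 0.13
√T = √2 = 1.4142
φ(d₁) = φ(0.13) = 0.3956
exp(−qT) = exp(−0.058·2) = 0.8905
vega = S·exp(−qT)·φ(d₁)·√T = 360·0.8905·0.3956·1.4142 = 179.3509

179.35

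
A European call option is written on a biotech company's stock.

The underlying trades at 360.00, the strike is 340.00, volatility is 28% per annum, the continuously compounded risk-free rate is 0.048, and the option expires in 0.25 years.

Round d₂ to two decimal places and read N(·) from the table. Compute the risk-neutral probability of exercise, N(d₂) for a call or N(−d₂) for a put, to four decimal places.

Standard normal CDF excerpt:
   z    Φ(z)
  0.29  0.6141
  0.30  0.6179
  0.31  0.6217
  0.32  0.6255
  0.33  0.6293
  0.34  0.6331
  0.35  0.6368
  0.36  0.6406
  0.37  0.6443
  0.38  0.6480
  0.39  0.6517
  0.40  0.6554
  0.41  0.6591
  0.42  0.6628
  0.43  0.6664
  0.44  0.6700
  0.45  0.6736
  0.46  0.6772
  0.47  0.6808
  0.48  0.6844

0.6628

T = 0.25;  σ√T = 0.1400
ln(S/K) + (r + σ²/2)T = ln(360/340) + (0.048 + 0.28²/2)·0.25 = 0.0572 + 0.0218 = 0.0790
d₁ = 0.0790 / 0.1400 = 0.5640 → 0.56
d₂ = d₁ − σ√T = 0.5640 − 0.1400 = 0.4240 → 0.42
Pr(exercise) under Q = N(d₂) = 0.6628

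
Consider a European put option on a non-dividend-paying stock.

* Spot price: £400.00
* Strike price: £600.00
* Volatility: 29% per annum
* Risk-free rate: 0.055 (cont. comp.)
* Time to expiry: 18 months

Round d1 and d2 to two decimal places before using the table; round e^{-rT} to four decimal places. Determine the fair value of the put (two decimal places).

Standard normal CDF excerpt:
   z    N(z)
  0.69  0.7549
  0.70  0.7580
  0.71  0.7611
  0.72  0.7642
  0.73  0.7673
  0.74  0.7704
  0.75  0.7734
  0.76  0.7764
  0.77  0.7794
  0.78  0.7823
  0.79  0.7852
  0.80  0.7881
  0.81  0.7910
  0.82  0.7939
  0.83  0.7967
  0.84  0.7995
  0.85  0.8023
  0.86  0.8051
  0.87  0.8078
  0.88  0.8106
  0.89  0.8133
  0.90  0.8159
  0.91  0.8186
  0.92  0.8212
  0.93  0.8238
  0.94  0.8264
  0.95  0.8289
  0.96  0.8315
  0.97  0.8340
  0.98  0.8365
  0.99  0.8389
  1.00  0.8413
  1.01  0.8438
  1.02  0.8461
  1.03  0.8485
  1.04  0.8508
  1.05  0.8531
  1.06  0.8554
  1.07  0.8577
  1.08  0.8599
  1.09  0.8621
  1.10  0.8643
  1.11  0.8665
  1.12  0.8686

£169.37

σ√T = 0.29 × 1.2247 = 0.3552
d₁ = [ln(400/600) + (0.055 + 0.29²/2)·1.5] / 0.3552 = [-0.4055 + 0.1456] / 0.3552 = -0.7317 which rounds to -0.73
d₂ = d₁ − σ√T = -0.7317 − 0.3552 = -1.0869 which rounds to -1.09
exp(−rT) = exp(−0.055·1.5) = 0.9208
P = 600·0.9208·N(1.09) − 400·N(0.73) = 600·0.9208·0.8621 − 400·0.7673 = 476.2930 − 306.9200 = 169.3730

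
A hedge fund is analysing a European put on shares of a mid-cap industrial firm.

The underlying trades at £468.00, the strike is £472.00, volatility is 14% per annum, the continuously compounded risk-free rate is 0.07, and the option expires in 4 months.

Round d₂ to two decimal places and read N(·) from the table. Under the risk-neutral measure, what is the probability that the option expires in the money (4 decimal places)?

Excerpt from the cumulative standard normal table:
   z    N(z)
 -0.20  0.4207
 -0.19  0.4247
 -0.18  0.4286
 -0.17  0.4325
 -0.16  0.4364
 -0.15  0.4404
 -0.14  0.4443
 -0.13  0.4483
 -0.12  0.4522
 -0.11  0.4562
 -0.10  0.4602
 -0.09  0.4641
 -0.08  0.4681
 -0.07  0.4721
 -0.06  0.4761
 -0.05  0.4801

σ√T = 0.14·√0.3333 = 0.0808
d₁ = [ln(468/472) + (0.07 + 0.14²/2)·0.3333] / 0.0808 = [-0.0085 + 0.0266] / 0.0808 = 0.2238 → 0.22
d₂ = d₁ − σ√T = 0.2238 − 0.0808 = 0.1430 → 0.14
Pr(exercise) under Q = N(−d₂) = N(-0.14) = 0.4443

0.4443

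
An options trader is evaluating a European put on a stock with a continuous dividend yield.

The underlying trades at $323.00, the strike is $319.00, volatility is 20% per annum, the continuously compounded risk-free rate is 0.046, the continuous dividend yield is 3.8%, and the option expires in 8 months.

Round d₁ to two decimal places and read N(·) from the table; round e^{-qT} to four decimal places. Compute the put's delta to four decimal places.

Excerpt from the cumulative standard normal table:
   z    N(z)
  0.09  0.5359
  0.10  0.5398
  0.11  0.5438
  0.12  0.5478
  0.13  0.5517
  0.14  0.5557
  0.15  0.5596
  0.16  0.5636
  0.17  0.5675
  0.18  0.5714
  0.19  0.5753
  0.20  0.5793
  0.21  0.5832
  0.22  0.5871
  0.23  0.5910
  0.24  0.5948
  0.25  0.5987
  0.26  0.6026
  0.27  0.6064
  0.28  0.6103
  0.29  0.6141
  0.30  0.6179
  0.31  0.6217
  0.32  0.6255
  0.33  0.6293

σ√T = 0.2·√0.6667 = 0.1633
d₁ = [ln(323/319) + (0.046 − 0.038 + ½·0.2²)·0.6667] / (σ√T) = (0.0125 + 0.0187) / 0.1633 = 0.1906 ⇒ 0.19
N(d₁) = N(0.19) = 0.5753
Δ_put = exp(−qT)·(N(d₁) − 1) = 0.9750·(0.5753 − 1) = -0.4141

-0.4141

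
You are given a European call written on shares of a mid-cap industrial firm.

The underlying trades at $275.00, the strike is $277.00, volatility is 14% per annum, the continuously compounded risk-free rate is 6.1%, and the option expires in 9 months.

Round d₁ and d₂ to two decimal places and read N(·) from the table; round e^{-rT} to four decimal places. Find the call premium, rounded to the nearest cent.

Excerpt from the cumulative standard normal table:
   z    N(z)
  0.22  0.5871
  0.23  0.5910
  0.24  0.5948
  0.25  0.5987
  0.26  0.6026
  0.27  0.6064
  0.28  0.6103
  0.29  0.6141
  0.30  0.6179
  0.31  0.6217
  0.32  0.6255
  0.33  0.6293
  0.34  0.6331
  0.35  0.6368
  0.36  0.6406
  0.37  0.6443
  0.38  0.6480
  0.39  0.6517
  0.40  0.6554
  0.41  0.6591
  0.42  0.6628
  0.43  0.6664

T = 0.75;  σ√T = 0.1212
d₁ = [ln(275/277) + (0.061 + 0.14²/2)·0.75] / 0.1212 = [-0.0072 + 0.0531] / 0.1212 = 0.3782 → 0.38
d₂ = d₁ − σ√T = 0.3782 − 0.1212 = 0.2570 → 0.26
e^(−rT) = e^(−0.061·0.75) = 0.9553
N(d₁) = N(0.38) = 0.6480;  N(d₂) = N(0.26) = 0.6026
C = 275·0.6480 − 277·0.9553·0.6026 = 178.2000 − 159.4589 = 18.7411

$18.74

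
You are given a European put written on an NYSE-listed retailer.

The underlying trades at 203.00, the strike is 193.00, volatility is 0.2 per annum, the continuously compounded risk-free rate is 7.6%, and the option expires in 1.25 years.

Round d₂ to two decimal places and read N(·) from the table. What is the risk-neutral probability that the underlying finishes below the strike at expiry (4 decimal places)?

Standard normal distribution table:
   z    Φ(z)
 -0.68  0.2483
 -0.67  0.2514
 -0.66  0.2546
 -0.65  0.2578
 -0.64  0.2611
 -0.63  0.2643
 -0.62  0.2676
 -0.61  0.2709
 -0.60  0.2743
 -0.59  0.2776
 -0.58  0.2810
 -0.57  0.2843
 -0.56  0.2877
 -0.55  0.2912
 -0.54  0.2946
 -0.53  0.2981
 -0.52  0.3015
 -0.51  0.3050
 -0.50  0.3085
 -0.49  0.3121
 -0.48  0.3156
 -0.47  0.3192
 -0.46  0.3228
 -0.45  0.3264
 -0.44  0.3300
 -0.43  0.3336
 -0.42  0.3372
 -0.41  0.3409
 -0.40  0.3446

σ√T = 0.2·√1.25 = 0.2236
ln(S/K) + (r + σ²/2)T = ln(203/193) + (0.076 + 0.2²/2)·1.25 = 0.0505 + 0.1200 = 0.1705
d₁ = 0.1705 / 0.2236 = 0.7626 which rounds to 0.76
d₂ = d₁ − σ√T = 0.7626 − 0.2236 = 0.5390 which rounds to 0.54
Pr(exercise) under Q = N(−d₂) = N(-0.54) = 0.2946

0.2946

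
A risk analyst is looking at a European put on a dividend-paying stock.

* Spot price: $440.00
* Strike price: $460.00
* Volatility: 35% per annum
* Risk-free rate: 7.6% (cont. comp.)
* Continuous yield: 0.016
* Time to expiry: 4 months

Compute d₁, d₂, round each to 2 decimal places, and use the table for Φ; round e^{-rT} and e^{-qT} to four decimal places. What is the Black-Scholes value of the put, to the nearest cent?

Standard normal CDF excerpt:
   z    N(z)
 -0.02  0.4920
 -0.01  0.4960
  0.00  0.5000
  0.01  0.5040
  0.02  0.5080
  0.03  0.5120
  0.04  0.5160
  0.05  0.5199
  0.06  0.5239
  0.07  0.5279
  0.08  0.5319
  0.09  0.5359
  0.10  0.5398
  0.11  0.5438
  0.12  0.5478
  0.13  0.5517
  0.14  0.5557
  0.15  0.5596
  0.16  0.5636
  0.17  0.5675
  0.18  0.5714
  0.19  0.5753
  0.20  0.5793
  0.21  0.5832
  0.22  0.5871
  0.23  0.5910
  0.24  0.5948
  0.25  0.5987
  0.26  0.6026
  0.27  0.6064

σ√T = 0.35·√0.3333 = 0.2021
ln(S/K) + (r − q + σ²/2)T = ln(440/460) + (0.076 − 0.016 + 0.35²/2)·0.3333 = -0.0445 + 0.0404 = -0.0040
d₁ = -0.0040 / 0.2021 = -0.0200 ≈ -0.02
d₂ = d₁ − σ√T = -0.0200 − 0.2021 = -0.2220 ≈ -0.22
e^(−qT) = e^(−0.016·0.3333) = 0.9947;  e^(−rT) = e^(−0.076·0.3333) = 0.9750
P = 460·0.9750·N(0.22) − 440·0.9947·N(0.02) = 460·0.9750·0.5871 − 440·0.9947·0.5080 = 263.3143 − 222.3353 = 40.9790

$40.98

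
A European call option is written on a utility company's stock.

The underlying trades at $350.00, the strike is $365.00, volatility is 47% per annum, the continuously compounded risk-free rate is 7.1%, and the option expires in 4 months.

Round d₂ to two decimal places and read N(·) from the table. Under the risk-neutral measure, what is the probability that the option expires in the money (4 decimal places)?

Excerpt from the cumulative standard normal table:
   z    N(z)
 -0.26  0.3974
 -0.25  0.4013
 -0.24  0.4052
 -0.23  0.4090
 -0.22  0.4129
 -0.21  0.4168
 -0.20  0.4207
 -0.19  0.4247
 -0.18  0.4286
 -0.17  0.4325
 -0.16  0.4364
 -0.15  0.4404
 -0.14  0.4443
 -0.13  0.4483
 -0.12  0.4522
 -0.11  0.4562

T = 0.3333;  σ√T = 0.2714
ln(S/K) + (r + σ²/2)T = ln(350/365) + (0.071 + 0.47²/2)·0.3333 = -0.0420 + 0.0605 = 0.0185
d₁ = 0.0185 / 0.2714 = 0.0682 which rounds to 0.07
d₂ = d₁ − σ√T = 0.0682 − 0.2714 = -0.2031 which rounds to -0.20
Pr(exercise) under Q = N(d₂) = 0.4207

0.4207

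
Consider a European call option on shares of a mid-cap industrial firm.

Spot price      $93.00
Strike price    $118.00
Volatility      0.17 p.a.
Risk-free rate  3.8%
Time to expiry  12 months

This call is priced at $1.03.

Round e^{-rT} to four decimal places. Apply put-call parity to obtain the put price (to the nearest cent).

exp(−rT) = exp(−0.038·1) = 0.9627
Put-call parity: C − P = S − K·e^(−rT) = 93 − 118·0.9627 = 93 − 113.5986 = -20.5986
P = C − (C − P) = 1.03 − (-20.5986) = 21.6286

$21.63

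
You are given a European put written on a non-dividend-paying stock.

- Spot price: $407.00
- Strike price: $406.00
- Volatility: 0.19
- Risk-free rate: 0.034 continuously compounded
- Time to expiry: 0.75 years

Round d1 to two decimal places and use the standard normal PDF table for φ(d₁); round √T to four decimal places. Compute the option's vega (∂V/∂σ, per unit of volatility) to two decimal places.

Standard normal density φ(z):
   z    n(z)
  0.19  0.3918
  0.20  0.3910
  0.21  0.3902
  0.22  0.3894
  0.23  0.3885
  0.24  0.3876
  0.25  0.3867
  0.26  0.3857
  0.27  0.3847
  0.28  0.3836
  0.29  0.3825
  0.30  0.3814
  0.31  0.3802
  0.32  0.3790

T = 0.75;  σ√T = 0.1645
ln(S/K) + (r + σ²/2)T = ln(407/406) + (0.034 + 0.19²/2)·0.75 = 0.0025 + 0.0390 = 0.0415
d₁ = 0.0415 / 0.1645 = 0.2522 → 0.25
√T = √0.75 = 0.8660
φ(d₁) = φ(0.25) = 0.3867
vega = S·φ(d₁)·√T = 407·0.3867·0.8660 = 136.2971

136.30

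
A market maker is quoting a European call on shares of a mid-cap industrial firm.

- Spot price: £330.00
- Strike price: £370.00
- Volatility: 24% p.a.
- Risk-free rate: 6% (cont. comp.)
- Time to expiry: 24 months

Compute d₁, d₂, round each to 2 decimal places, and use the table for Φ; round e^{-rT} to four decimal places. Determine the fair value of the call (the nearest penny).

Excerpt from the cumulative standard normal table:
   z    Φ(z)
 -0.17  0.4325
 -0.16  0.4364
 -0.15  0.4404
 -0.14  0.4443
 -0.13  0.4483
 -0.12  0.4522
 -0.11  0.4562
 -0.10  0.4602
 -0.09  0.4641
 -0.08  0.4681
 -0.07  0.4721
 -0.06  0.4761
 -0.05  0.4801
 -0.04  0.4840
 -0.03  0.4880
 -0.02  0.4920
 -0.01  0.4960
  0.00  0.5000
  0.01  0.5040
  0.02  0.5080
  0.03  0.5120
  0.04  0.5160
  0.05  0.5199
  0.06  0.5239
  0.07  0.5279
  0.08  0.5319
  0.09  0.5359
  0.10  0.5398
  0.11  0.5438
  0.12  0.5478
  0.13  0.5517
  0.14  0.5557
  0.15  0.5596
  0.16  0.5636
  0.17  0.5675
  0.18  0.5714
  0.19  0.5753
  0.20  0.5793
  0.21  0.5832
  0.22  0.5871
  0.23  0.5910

£45.33

σ√T = 0.24 × 1.4142 = 0.3394
d₁ = [ln(330/370) + (0.06 + 0.24²/2)·2] / 0.3394 = [-0.1144 + 0.1776] / 0.3394 = 0.1862 → 0.19
d₂ = d₁ − σ√T = 0.1862 − 0.3394 = -0.1532 → -0.15
exp(−rT) = exp(−0.06·2) = 0.8869
N(d₁) = N(0.19) = 0.5753;  N(d₂) = N(-0.15) = 0.4404
C = 330·0.5753 − 370·0.8869·0.4404 = 189.8490 − 144.5186 = 45.3304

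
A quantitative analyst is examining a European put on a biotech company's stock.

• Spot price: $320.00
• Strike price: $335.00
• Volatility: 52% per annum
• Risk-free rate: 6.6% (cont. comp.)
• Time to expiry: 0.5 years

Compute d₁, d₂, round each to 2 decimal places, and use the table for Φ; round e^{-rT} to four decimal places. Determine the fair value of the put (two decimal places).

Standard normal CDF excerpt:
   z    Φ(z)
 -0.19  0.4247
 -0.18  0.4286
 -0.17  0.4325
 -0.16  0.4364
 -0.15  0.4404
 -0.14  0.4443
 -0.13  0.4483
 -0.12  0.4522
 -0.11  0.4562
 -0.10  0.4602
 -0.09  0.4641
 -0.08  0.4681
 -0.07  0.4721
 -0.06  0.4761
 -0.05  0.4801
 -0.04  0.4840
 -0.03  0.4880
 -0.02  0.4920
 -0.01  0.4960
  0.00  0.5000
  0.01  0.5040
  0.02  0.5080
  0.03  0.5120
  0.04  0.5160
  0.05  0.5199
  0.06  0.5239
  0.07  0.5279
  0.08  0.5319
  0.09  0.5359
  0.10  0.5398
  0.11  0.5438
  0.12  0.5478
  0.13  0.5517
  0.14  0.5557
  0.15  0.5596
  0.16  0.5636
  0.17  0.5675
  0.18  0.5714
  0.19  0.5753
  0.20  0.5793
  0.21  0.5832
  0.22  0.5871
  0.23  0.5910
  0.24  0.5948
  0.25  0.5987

$49.36

T = 0.5;  σ√T = 0.3677
d₁ = [ln(320/335) + (0.066 + 0.52²/2)·0.5] / 0.3677 = [-0.0458 + 0.1006] / 0.3677 = 0.1490 ⇒ 0.15
d₂ = d₁ − σ√T = 0.1490 − 0.3677 = -0.2187 ⇒ -0.22
exp(−rT) = exp(−0.066·0.5) = 0.9675
P = 335·0.9675·N(0.22) − 320·N(-0.15) = 335·0.9675·0.5871 − 320·0.4404 = 190.2864 − 140.9280 = 49.3584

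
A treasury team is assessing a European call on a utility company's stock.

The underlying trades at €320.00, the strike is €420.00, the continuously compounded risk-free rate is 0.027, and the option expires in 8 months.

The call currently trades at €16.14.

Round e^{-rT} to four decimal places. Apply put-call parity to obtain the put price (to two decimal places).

€108.66

e^(−rT) = e^(−0.027·0.6667) = 0.9822
Put-call parity: C − P = S − K·e^(−rT) = 320 − 420·0.9822 = 320 − 412.5240 = -92.5240
P = C − (C − P) = 16.14 − (-92.5240) = 108.6640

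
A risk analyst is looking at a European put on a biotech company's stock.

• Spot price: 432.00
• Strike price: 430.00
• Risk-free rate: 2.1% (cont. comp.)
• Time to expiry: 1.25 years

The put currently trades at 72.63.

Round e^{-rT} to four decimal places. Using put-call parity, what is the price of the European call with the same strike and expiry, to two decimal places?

85.77

e^(−rT) = e^(−0.021·1.25) = 0.9741
Put-call parity: C − P = S − K·e^(−rT) = 432 − 430·0.9741 = 432 − 418.8630 = 13.1370
C = P + (C − P) = 72.63 + (13.1370) = 85.7670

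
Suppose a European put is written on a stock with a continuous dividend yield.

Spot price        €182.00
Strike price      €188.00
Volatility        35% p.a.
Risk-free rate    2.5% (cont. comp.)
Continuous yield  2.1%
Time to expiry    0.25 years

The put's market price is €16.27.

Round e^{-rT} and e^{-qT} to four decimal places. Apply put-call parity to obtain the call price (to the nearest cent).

e^(−qT) = e^(−0.021·0.25) = 0.9948;  e^(−rT) = e^(−0.025·0.25) = 0.9938
Put-call parity: C − P = S·e^(−qT) − K·e^(−rT) = 182·0.9948 − 188·0.9938 = 181.0536 − 186.8344 = -5.7808
C = P + (C − P) = 16.27 + (-5.7808) = 10.4892

€10.49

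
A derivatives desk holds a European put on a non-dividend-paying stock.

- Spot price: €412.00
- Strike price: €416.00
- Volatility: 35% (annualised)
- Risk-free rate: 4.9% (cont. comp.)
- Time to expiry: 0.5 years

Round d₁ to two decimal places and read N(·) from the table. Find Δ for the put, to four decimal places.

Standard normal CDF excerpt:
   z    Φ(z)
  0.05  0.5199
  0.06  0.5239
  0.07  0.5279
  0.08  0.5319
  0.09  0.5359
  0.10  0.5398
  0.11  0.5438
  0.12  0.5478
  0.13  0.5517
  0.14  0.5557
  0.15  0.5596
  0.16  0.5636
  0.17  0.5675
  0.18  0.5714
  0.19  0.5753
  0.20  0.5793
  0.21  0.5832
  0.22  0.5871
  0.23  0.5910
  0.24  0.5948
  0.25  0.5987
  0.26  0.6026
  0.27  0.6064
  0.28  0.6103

-0.4286

σ√T = 0.35 × 0.7071 = 0.2475
d₁ = [ln(412/416) + (0.049 + 0.35²/2)·0.5] / 0.2475 = [-0.0097 + 0.0551] / 0.2475 = 0.1837 which rounds to 0.18
N(d₁) = N(0.18) = 0.5714
Δ_put = N(d₁) − 1 = 0.5714 − 1 = -0.4286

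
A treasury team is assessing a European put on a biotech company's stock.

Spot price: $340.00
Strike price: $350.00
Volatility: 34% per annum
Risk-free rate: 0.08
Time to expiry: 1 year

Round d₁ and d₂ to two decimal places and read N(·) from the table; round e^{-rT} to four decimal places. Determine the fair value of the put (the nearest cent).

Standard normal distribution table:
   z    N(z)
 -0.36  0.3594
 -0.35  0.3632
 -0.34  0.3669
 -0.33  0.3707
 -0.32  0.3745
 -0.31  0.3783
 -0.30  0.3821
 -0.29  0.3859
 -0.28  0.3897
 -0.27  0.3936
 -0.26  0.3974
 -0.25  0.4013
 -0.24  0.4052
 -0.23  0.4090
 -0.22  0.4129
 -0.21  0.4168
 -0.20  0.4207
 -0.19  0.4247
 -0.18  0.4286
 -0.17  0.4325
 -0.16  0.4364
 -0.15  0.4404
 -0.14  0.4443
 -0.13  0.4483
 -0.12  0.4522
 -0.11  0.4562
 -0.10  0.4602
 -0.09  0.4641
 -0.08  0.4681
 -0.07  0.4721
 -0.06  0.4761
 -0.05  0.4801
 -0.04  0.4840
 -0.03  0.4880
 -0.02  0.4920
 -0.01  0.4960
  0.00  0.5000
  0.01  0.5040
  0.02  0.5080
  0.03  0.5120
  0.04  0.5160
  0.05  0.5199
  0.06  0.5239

σ√T = 0.34·√1 = 0.3400
d₁ = [ln(340/350) + (0.08 + ½·0.34²)·1] / (σ√T) = (-0.0290 + 0.1378) / 0.3400 = 0.3200 which rounds to 0.32
d₂ = 0.3200 − 0.3400 = -0.0200 which rounds to -0.02
e^(−rT) = e^(−0.08·1) = 0.9231
N(−d₂) = N(0.02) = 0.5080;  N(−d₁) = N(-0.32) = 0.3745
P = 350·0.9231·0.5080 − 340·0.3745 = 164.1272 − 127.3300 = 36.7972

$36.80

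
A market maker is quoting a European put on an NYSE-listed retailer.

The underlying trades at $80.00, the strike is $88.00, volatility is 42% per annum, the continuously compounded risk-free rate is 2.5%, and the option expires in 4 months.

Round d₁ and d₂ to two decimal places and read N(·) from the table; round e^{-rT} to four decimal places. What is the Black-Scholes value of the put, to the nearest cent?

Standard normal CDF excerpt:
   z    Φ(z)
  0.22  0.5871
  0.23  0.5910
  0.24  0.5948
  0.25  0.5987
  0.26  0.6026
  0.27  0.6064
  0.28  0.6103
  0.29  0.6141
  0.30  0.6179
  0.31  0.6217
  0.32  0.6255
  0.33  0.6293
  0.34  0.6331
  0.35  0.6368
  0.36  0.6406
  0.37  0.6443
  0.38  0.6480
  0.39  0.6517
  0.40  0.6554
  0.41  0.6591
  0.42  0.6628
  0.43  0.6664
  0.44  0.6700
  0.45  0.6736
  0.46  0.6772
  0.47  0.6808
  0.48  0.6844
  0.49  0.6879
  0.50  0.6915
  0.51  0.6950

$12.14

σ√T = 0.42·√0.3333 = 0.2425
d₁ = [ln(80/88) + (0.025 + ½·0.42²)·0.3333] / (σ√T) = (-0.0953 + 0.0377) / 0.2425 = -0.2374 which rounds to -0.24
d₂ = -0.2374 − 0.2425 = -0.4799 which rounds to -0.48
exp(−rT) = exp(−0.025·0.3333) = 0.9917
P = 88·0.9917·N(0.48) − 80·N(0.24) = 88·0.9917·0.6844 − 80·0.5948 = 59.7273 − 47.5840 = 12.1433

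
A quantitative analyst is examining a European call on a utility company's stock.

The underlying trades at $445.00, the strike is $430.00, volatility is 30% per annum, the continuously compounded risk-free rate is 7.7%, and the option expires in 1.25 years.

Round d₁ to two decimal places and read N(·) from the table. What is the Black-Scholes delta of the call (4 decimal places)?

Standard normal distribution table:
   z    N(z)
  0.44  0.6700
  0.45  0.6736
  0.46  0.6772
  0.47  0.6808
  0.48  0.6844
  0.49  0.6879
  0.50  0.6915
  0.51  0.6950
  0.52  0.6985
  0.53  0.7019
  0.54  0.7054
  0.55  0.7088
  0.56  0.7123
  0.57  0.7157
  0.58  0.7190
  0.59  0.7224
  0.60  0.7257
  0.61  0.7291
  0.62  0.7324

0.7123

T = 1.25;  σ√T = 0.3354
d₁ = [ln(445/430) + (0.077 + ½·0.3²)·1.25] / (σ√T) = (0.0343 + 0.1525) / 0.3354 = 0.5569 ⇒ 0.56
N(d₁) = N(0.56) = 0.7123
Δ_call = N(d₁) = 0.7123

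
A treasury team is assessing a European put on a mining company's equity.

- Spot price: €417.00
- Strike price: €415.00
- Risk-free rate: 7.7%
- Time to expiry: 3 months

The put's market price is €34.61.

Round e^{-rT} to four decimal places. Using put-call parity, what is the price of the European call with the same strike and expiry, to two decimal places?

€44.54

e^(−rT) = e^(−0.077·0.25) = 0.9809
Put-call parity: C − P = S − K·e^(−rT) = 417 − 415·0.9809 = 417 − 407.0735 = 9.9265
C = P + (C − P) = 34.61 + (9.9265) = 44.5365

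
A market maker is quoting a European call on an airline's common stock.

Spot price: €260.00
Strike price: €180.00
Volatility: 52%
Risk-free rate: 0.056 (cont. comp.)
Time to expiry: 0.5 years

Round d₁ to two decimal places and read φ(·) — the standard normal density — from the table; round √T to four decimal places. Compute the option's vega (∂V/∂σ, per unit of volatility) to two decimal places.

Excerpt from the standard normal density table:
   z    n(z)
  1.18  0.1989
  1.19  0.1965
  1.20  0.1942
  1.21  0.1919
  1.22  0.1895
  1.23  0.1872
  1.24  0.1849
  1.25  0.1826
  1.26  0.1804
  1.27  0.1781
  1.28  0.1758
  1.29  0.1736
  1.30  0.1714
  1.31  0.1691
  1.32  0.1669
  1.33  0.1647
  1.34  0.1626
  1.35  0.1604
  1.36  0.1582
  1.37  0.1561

33.17

σ√T = 0.52·√0.5 = 0.3677
ln(S/K) + (r + σ²/2)T = ln(260/180) + (0.056 + 0.52²/2)·0.5 = 0.3677 + 0.0956 = 0.4633
d₁ = 0.4633 / 0.3677 = 1.2601 which rounds to 1.26
√T = √0.5 = 0.7071
φ(d₁) = φ(1.26) = 0.1804
vega = S·φ(d₁)·√T = 260·0.1804·0.7071 = 33.1658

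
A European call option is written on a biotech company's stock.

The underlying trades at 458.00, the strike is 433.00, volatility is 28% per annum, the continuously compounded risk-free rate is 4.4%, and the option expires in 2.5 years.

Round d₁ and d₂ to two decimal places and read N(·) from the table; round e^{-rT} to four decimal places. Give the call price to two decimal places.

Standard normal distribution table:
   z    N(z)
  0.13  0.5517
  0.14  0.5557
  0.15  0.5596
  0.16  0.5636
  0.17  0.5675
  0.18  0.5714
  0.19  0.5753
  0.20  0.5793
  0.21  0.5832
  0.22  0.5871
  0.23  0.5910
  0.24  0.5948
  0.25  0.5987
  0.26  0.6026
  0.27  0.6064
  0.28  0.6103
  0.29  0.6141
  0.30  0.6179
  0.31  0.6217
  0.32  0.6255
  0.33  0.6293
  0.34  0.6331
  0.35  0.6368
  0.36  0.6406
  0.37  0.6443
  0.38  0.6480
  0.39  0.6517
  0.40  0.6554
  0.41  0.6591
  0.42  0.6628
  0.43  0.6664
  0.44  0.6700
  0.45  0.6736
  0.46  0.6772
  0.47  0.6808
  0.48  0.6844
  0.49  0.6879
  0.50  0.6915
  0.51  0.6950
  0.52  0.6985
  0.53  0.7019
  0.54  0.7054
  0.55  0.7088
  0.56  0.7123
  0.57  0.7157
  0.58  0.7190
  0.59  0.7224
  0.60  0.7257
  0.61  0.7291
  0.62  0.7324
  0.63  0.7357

T = 2.5;  σ√T = 0.4427
d₁ = [ln(458/433) + (0.044 + 0.28²/2)·2.5] / 0.4427 = [0.0561 + 0.2080] / 0.4427 = 0.5966 which rounds to 0.60
d₂ = d₁ − σ√T = 0.5966 − 0.4427 = 0.1539 which rounds to 0.15
exp(−rT) = exp(−0.044·2.5) = 0.8958
N(d₁) = N(0.60) = 0.7257;  N(d₂) = N(0.15) = 0.5596
C = 458·0.7257 − 433·0.8958·0.5596 = 332.3706 − 217.0584 = 115.3122

115.31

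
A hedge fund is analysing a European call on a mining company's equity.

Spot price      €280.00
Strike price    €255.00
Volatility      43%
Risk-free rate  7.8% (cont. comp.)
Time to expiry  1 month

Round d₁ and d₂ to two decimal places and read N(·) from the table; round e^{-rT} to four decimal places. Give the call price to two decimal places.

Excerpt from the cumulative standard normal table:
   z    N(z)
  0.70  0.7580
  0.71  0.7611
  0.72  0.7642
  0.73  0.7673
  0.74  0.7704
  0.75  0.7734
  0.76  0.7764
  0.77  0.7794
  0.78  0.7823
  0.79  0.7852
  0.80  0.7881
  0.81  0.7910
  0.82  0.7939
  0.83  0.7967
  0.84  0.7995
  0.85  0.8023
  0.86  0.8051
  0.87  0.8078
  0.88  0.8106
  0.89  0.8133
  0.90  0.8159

€31.01

T = 0.08333;  σ√T = 0.1241
d₁ = [ln(280/255) + (0.078 + ½·0.43²)·0.08333] / (σ√T) = (0.0935 + 0.0142) / 0.1241 = 0.8679 which rounds to 0.87
d₂ = 0.8679 − 0.1241 = 0.7437 which rounds to 0.74
e^(−rT) = e^(−0.078·0.08333) = 0.9935
C = 280·N(0.87) − 255·0.9935·N(0.74) = 280·0.8078 − 255·0.9935·0.7704 = 226.1840 − 195.1751 = 31.0089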